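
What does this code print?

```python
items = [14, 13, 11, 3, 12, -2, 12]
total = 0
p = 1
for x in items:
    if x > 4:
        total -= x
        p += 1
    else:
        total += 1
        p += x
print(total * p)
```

-420

x=14: >4, total = 0-14 = -14; p=2
x=13: >4, total = (-14)-13 = -27; p=3
x=11: >4, total = (-27)-11 = -38; p=4
x=3: not >4, total = (-38)+1 = -37; p=7
x=12: >4, total = (-37)-12 = -49; p=8
x=-2: not >4, total = (-49)+1 = -48; p=6
x=12: >4, total = (-48)-12 = -60; p=7
total*p = (-60)*7 = -420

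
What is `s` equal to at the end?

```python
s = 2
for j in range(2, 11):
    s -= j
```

-52

j=2: s = 2-2 = 0
j=3: s = 0-3 = -3
j=4: s = (-3)-4 = -7
j=5: s = (-7)-5 = -12
j=6: s = (-12)-6 = -18
j=7: s = (-18)-7 = -25
j=8: s = (-25)-8 = -33
j=9: s = (-33)-9 = -42
j=10: s = (-42)-10 = -52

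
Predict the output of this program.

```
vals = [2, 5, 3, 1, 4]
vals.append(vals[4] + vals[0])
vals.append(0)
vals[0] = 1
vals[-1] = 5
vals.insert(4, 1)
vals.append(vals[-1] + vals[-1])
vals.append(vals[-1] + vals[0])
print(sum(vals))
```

47

append vals[4]+vals[0] = 4+2 = 6 → [2, 5, 3, 1, 4, 6]
append 0 → [2, 5, 3, 1, 4, 6, 0]
vals[0] = 1 → [1, 5, 3, 1, 4, 6, 0]
vals[-1] = 5 → [1, 5, 3, 1, 4, 6, 5]
insert 1 at 4 → [1, 5, 3, 1, 1, 4, 6, 5]
append vals[-1]+vals[-1] = 5+5 = 10 → [1, 5, 3, 1, 1, 4, 6, 5, 10]
append vals[-1]+vals[0] = 10+1 = 11 → [1, 5, 3, 1, 1, 4, 6, 5, 10, 11]
sum = 47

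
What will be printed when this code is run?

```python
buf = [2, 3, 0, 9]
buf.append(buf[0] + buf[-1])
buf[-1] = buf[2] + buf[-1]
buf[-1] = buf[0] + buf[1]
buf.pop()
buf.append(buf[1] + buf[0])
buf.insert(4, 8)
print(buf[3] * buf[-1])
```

45

append buf[0]+buf[-1] = 2+9 = 11 → [2, 3, 0, 9, 11]
buf[-1] = buf[2]+buf[-1] = 0+11 = 11 → [2, 3, 0, 9, 11]
buf[-1] = buf[0]+buf[1] = 2+3 = 5 → [2, 3, 0, 9, 5]
pop() removes 5 → [2, 3, 0, 9]
append buf[1]+buf[0] = 3+2 = 5 → [2, 3, 0, 9, 5]
insert 8 at 4 → [2, 3, 0, 9, 8, 5]
buf[3]*buf[-1] = 9*5 = 45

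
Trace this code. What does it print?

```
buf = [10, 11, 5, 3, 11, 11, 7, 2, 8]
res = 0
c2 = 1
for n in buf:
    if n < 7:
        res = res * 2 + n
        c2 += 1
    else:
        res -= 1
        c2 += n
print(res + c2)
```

n=10: not <7, res = 0-1 = -1; c2=11
n=11: not <7, res = (-1)-1 = -2; c2=22
n=5: <7, res = (-2)*2+5 = 1; c2=23
n=3: <7, res = 1*2+3 = 5; c2=24
n=11: not <7, res = 5-1 = 4; c2=35
n=11: not <7, res = 4-1 = 3; c2=46
n=7: not <7, res = 3-1 = 2; c2=53
n=2: <7, res = 2*2+2 = 6; c2=54
n=8: not <7, res = 6-1 = 5; c2=62
res+c2 = 5+62 = 67

67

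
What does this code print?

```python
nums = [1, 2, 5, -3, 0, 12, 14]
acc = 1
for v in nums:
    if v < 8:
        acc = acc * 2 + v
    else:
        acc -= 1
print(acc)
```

v=1: <8, acc = 1*2+1 = 3
v=2: <8, acc = 3*2+2 = 8
v=5: <8, acc = 8*2+5 = 21
v=-3: <8, acc = 21*2+(-3) = 39
v=0: <8, acc = 39*2+0 = 78
v=12: not <8, acc = 78-1 = 77
v=14: not <8, acc = 77-1 = 76

76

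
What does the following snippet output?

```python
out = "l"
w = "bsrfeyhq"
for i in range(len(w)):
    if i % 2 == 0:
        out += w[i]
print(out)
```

lbreh

i=0: add 'b' → 'lb'
i=1: skip
i=2: add 'r' → 'lbr'
i=3: skip
i=4: add 'e' → 'lbre'
i=5: skip
i=6: add 'h' → 'lbreh'
i=7: skip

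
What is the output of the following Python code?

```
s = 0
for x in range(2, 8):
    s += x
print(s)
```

27

x=2: s = 0+2 = 2
x=3: s = 2+3 = 5
x=4: s = 5+4 = 9
x=5: s = 9+5 = 14
x=6: s = 14+6 = 20
x=7: s = 20+7 = 27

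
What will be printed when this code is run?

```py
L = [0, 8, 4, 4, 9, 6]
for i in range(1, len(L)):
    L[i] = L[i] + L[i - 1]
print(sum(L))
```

i=1: L[1] = 8+0 = 8 → [0, 8, 4, 4, 9, 6]
i=2: L[2] = 4+8 = 12 → [0, 8, 12, 4, 9, 6]
i=3: L[3] = 4+12 = 16 → [0, 8, 12, 16, 9, 6]
i=4: L[4] = 9+16 = 25 → [0, 8, 12, 16, 25, 6]
i=5: L[5] = 6+25 = 31 → [0, 8, 12, 16, 25, 31]
sum = 92

92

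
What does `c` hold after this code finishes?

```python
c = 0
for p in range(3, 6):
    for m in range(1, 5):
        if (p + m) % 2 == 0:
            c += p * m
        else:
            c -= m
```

40

p=3,m=1: even sum, c = 0+3 = 3
p=3,m=2: odd sum, c = 3-2 = 1
p=3,m=3: even sum, c = 1+9 = 10
p=3,m=4: odd sum, c = 10-4 = 6
p=4,m=1: odd sum, c = 6-1 = 5
p=4,m=2: even sum, c = 5+8 = 13
p=4,m=3: odd sum, c = 13-3 = 10
p=4,m=4: even sum, c = 10+16 = 26
p=5,m=1: even sum, c = 26+5 = 31
p=5,m=2: odd sum, c = 31-2 = 29
p=5,m=3: even sum, c = 29+15 = 44
p=5,m=4: odd sum, c = 44-4 = 40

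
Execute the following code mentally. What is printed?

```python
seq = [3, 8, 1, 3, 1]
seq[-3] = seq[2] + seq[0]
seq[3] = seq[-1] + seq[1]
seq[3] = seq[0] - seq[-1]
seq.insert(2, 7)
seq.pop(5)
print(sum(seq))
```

24

seq[-3] = seq[2]+seq[0] = 1+3 = 4 → [3, 8, 4, 3, 1]
seq[3] = seq[-1]+seq[1] = 1+8 = 9 → [3, 8, 4, 9, 1]
seq[3] = seq[0]-seq[-1] = 3-1 = 2 → [3, 8, 4, 2, 1]
insert 7 at 2 → [3, 8, 7, 4, 2, 1]
pop(5) removes 1 → [3, 8, 7, 4, 2]
sum = 24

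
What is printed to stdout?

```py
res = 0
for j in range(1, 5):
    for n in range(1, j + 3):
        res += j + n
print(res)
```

j=1,n=1: res = 0+2 = 2
j=1,n=2: res = 2+3 = 5
j=1,n=3: res = 5+4 = 9
j=2,n=1: res = 9+3 = 12
j=2,n=2: res = 12+4 = 16
j=2,n=3: res = 16+5 = 21
j=2,n=4: res = 21+6 = 27
j=3,n=1: res = 27+4 = 31
j=3,n=2: res = 31+5 = 36
j=3,n=3: res = 36+6 = 42
j=3,n=4: res = 42+7 = 49
j=3,n=5: res = 49+8 = 57
j=4,n=1: res = 57+5 = 62
j=4,n=2: res = 62+6 = 68
j=4,n=3: res = 68+7 = 75
j=4,n=4: res = 75+8 = 83
j=4,n=5: res = 83+9 = 92
j=4,n=6: res = 92+10 = 102

102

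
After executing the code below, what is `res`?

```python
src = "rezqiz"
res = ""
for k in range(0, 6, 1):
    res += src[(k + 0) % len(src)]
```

'rezqiz'

k=0: add src[0]='r' → 'r'
k=1: add src[1]='e' → 're'
k=2: add src[2]='z' → 'rez'
k=3: add src[3]='q' → 'rezq'
k=4: add src[4]='i' → 'rezqi'
k=5: add src[5]='z' → 'rezqiz'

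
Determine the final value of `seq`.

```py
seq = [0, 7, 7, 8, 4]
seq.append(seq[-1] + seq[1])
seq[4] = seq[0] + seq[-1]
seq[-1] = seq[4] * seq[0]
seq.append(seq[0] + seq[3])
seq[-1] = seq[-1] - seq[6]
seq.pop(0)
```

append seq[-1]+seq[1] = 4+7 = 11 → [0, 7, 7, 8, 4, 11]
seq[4] = seq[0]+seq[-1] = 0+11 = 11 → [0, 7, 7, 8, 11, 11]
seq[-1] = seq[4]*seq[0] = 11*0 = 0 → [0, 7, 7, 8, 11, 0]
append seq[0]+seq[3] = 0+8 = 8 → [0, 7, 7, 8, 11, 0, 8]
seq[-1] = seq[-1]-seq[6] = 8-8 = 0 → [0, 7, 7, 8, 11, 0, 0]
pop(0) removes 0 → [7, 7, 8, 11, 0, 0]

[7, 7, 8, 11, 0, 0]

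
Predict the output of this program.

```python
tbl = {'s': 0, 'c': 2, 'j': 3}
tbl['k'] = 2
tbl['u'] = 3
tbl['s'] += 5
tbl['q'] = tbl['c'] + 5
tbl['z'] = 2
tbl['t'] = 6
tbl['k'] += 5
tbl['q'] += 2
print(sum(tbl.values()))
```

37

tbl['k'] = 2 → {'s': 0, 'c': 2, 'j': 3, 'k': 2}
tbl['u'] = 3 → {'s': 0, 'c': 2, 'j': 3, 'k': 2, 'u': 3}
tbl['s'] = 0+5 = 5 → {'s': 5, 'c': 2, 'j': 3, 'k': 2, 'u': 3}
tbl['q'] = tbl['c']+5 = 7 → {'s': 5, 'c': 2, 'j': 3, 'k': 2, 'u': 3, 'q': 7}
tbl['z'] = 2 → {'s': 5, 'c': 2, 'j': 3, 'k': 2, 'u': 3, 'q': 7, 'z': 2}
tbl['t'] = 6 → {'s': 5, 'c': 2, 'j': 3, 'k': 2, 'u': 3, 'q': 7, 'z': 2, 't': 6}
tbl['k'] = 2+5 = 7 → {'s': 5, 'c': 2, 'j': 3, 'k': 7, 'u': 3, 'q': 7, 'z': 2, 't': 6}
tbl['q'] = 7+2 = 9 → {'s': 5, 'c': 2, 'j': 3, 'k': 7, 'u': 3, 'q': 9, 'z': 2, 't': 6}
sum of values = 37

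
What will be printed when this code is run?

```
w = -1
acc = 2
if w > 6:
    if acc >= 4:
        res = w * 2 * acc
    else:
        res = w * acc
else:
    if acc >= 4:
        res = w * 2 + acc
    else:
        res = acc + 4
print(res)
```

w=-1, acc=2
w > 6 is False; acc >= 4 is False
→ res = acc + 4 = 6

6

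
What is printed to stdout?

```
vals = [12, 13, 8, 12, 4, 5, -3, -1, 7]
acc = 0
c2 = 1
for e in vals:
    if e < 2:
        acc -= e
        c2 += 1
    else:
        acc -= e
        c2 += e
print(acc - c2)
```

-121

e=12: not <2, acc = 0-12 = -12; c2=13
e=13: not <2, acc = (-12)-13 = -25; c2=26
e=8: not <2, acc = (-25)-8 = -33; c2=34
e=12: not <2, acc = (-33)-12 = -45; c2=46
e=4: not <2, acc = (-45)-4 = -49; c2=50
e=5: not <2, acc = (-49)-5 = -54; c2=55
e=-3: <2, acc = (-54)-(-3) = -51; c2=56
e=-1: <2, acc = (-51)-(-1) = -50; c2=57
e=7: not <2, acc = (-50)-7 = -57; c2=64
acc-c2 = (-57)-64 = -121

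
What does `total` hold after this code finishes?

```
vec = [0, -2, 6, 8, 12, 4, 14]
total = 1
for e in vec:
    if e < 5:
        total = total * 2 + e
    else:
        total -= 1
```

e=0: <5, total = 1*2+0 = 2
e=-2: <5, total = 2*2+(-2) = 2
e=6: not <5, total = 2-1 = 1
e=8: not <5, total = 1-1 = 0
e=12: not <5, total = 0-1 = -1
e=4: <5, total = (-1)*2+4 = 2
e=14: not <5, total = 2-1 = 1

1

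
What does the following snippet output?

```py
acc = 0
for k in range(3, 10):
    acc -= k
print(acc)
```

k=3: acc = 0-3 = -3
k=4: acc = (-3)-4 = -7
k=5: acc = (-7)-5 = -12
k=6: acc = (-12)-6 = -18
k=7: acc = (-18)-7 = -25
k=8: acc = (-25)-8 = -33
k=9: acc = (-33)-9 = -42

-42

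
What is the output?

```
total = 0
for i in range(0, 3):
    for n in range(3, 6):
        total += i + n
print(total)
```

45

i=0,n=3: total = 0+3 = 3
i=0,n=4: total = 3+4 = 7
i=0,n=5: total = 7+5 = 12
i=1,n=3: total = 12+4 = 16
i=1,n=4: total = 16+5 = 21
i=1,n=5: total = 21+6 = 27
i=2,n=3: total = 27+5 = 32
i=2,n=4: total = 32+6 = 38
i=2,n=5: total = 38+7 = 45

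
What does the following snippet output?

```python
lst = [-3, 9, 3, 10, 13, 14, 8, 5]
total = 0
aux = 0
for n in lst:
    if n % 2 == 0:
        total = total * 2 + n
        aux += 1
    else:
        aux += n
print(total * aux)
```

n=-3: not even; aux=-3
n=9: not even; aux=6
n=3: not even; aux=9
n=10: even, total = 0*2+10 = 10; aux=10
n=13: not even; aux=23
n=14: even, total = 10*2+14 = 34; aux=24
n=8: even, total = 34*2+8 = 76; aux=25
n=5: not even; aux=30
total*aux = 76*30 = 2280

2280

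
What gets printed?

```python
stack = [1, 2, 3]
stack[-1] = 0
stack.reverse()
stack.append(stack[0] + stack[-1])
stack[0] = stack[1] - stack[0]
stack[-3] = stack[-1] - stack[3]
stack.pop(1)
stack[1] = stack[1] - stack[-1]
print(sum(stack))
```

3

stack[-1] = 0 → [1, 2, 0]
reverse → [0, 2, 1]
append stack[0]+stack[-1] = 0+1 = 1 → [0, 2, 1, 1]
stack[0] = stack[1]-stack[0] = 2-0 = 2 → [2, 2, 1, 1]
stack[-3] = stack[-1]-stack[3] = 1-1 = 0 → [2, 0, 1, 1]
pop(1) removes 0 → [2, 1, 1]
stack[1] = stack[1]-stack[-1] = 1-1 = 0 → [2, 0, 1]
sum = 3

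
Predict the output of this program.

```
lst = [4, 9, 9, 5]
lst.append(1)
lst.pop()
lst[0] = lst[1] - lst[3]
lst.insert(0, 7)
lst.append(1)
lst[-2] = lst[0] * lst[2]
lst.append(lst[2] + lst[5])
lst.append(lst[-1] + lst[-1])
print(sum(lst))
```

123

append 1 → [4, 9, 9, 5, 1]
pop() removes 1 → [4, 9, 9, 5]
lst[0] = lst[1]-lst[3] = 9-5 = 4 → [4, 9, 9, 5]
insert 7 at 0 → [7, 4, 9, 9, 5]
append 1 → [7, 4, 9, 9, 5, 1]
lst[-2] = lst[0]*lst[2] = 7*9 = 63 → [7, 4, 9, 9, 63, 1]
append lst[2]+lst[5] = 9+1 = 10 → [7, 4, 9, 9, 63, 1, 10]
append lst[-1]+lst[-1] = 10+10 = 20 → [7, 4, 9, 9, 63, 1, 10, 20]
sum = 123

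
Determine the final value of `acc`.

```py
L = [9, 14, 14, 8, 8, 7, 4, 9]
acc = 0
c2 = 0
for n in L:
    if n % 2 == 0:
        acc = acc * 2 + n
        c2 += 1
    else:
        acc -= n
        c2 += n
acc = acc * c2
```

2310

n=9: not even, acc = 0-9 = -9; c2=9
n=14: even, acc = (-9)*2+14 = -4; c2=10
n=14: even, acc = (-4)*2+14 = 6; c2=11
n=8: even, acc = 6*2+8 = 20; c2=12
n=8: even, acc = 20*2+8 = 48; c2=13
n=7: not even, acc = 48-7 = 41; c2=20
n=4: even, acc = 41*2+4 = 86; c2=21
n=9: not even, acc = 86-9 = 77; c2=30
acc*c2 = 77*30 = 2310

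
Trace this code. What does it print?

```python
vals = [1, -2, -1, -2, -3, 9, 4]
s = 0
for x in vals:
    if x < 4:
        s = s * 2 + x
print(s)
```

x=1: <4, s = 0*2+1 = 1
x=-2: <4, s = 1*2+(-2) = 0
x=-1: <4, s = 0*2+(-1) = -1
x=-2: <4, s = (-1)*2+(-2) = -4
x=-3: <4, s = (-4)*2+(-3) = -11
x=9: not <4
x=4: not <4

-11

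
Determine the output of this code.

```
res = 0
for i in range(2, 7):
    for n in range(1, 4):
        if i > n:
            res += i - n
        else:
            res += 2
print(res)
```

37

i=2,n=1: 2>1, res = 0+1 = 1
i=2,n=2: not 2>2, res = 1+2 = 3
i=2,n=3: not 2>3, res = 3+2 = 5
i=3,n=1: 3>1, res = 5+2 = 7
i=3,n=2: 3>2, res = 7+1 = 8
i=3,n=3: not 3>3, res = 8+2 = 10
i=4,n=1: 4>1, res = 10+3 = 13
i=4,n=2: 4>2, res = 13+2 = 15
i=4,n=3: 4>3, res = 15+1 = 16
i=5,n=1: 5>1, res = 16+4 = 20
i=5,n=2: 5>2, res = 20+3 = 23
i=5,n=3: 5>3, res = 23+2 = 25
i=6,n=1: 6>1, res = 25+5 = 30
i=6,n=2: 6>2, res = 30+4 = 34
i=6,n=3: 6>3, res = 34+3 = 37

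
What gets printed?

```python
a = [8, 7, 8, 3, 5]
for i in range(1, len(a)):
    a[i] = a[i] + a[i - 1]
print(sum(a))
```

i=1: a[1] = 7+8 = 15 → [8, 15, 8, 3, 5]
i=2: a[2] = 8+15 = 23 → [8, 15, 23, 3, 5]
i=3: a[3] = 3+23 = 26 → [8, 15, 23, 26, 5]
i=4: a[4] = 5+26 = 31 → [8, 15, 23, 26, 31]
sum = 103

103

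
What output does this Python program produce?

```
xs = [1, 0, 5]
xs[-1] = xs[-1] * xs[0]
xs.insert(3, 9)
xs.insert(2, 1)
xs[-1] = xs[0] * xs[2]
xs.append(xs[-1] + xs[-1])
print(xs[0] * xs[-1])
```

2

xs[-1] = xs[-1]*xs[0] = 5*1 = 5 → [1, 0, 5]
insert 9 at 3 → [1, 0, 5, 9]
insert 1 at 2 → [1, 0, 1, 5, 9]
xs[-1] = xs[0]*xs[2] = 1*1 = 1 → [1, 0, 1, 5, 1]
append xs[-1]+xs[-1] = 1+1 = 2 → [1, 0, 1, 5, 1, 2]
xs[0]*xs[-1] = 1*2 = 2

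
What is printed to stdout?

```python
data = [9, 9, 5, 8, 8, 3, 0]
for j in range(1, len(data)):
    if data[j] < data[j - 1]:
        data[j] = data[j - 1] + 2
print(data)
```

[9, 9, 11, 13, 15, 17, 19]

j=1: 9>=9, unchanged → [9, 9, 5, 8, 8, 3, 0]
j=2: 5<9, data[2] = 9+2 = 11 → [9, 9, 11, 8, 8, 3, 0]
j=3: 8<11, data[3] = 11+2 = 13 → [9, 9, 11, 13, 8, 3, 0]
j=4: 8<13, data[4] = 13+2 = 15 → [9, 9, 11, 13, 15, 3, 0]
j=5: 3<15, data[5] = 15+2 = 17 → [9, 9, 11, 13, 15, 17, 0]
j=6: 0<17, data[6] = 17+2 = 19 → [9, 9, 11, 13, 15, 17, 19]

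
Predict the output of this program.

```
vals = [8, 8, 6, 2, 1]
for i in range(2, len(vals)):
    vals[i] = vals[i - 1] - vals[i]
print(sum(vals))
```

17

i=2: vals[2] = 8-6 = 2 → [8, 8, 2, 2, 1]
i=3: vals[3] = 2-2 = 0 → [8, 8, 2, 0, 1]
i=4: vals[4] = 0-1 = -1 → [8, 8, 2, 0, -1]
sum = 17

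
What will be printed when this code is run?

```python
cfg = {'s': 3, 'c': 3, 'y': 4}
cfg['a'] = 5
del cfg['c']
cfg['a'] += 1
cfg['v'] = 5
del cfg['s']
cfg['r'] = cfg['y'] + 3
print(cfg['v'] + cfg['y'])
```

9

cfg['a'] = 5 → {'s': 3, 'c': 3, 'y': 4, 'a': 5}
del 'c' → {'s': 3, 'y': 4, 'a': 5}
cfg['a'] = 5+1 = 6 → {'s': 3, 'y': 4, 'a': 6}
cfg['v'] = 5 → {'s': 3, 'y': 4, 'a': 6, 'v': 5}
del 's' → {'y': 4, 'a': 6, 'v': 5}
cfg['r'] = cfg['y']+3 = 7 → {'y': 4, 'a': 6, 'v': 5, 'r': 7}
cfg['v']+cfg['y'] = 5+4 = 9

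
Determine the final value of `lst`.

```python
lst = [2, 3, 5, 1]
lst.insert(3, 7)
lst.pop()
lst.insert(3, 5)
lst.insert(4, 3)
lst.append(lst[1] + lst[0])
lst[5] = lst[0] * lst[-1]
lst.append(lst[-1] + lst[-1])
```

[2, 3, 5, 5, 3, 10, 5, 10]

insert 7 at 3 → [2, 3, 5, 7, 1]
pop() removes 1 → [2, 3, 5, 7]
insert 5 at 3 → [2, 3, 5, 5, 7]
insert 3 at 4 → [2, 3, 5, 5, 3, 7]
append lst[1]+lst[0] = 3+2 = 5 → [2, 3, 5, 5, 3, 7, 5]
lst[5] = lst[0]*lst[-1] = 2*5 = 10 → [2, 3, 5, 5, 3, 10, 5]
append lst[-1]+lst[-1] = 5+5 = 10 → [2, 3, 5, 5, 3, 10, 5, 10]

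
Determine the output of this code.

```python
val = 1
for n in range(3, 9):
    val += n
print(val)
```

n=3: val = 1+3 = 4
n=4: val = 4+4 = 8
n=5: val = 8+5 = 13
n=6: val = 13+6 = 19
n=7: val = 19+7 = 26
n=8: val = 26+8 = 34

34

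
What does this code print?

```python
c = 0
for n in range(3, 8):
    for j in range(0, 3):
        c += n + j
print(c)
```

n=3,j=0: c = 0+3 = 3
n=3,j=1: c = 3+4 = 7
n=3,j=2: c = 7+5 = 12
n=4,j=0: c = 12+4 = 16
n=4,j=1: c = 16+5 = 21
n=4,j=2: c = 21+6 = 27
n=5,j=0: c = 27+5 = 32
n=5,j=1: c = 32+6 = 38
n=5,j=2: c = 38+7 = 45
n=6,j=0: c = 45+6 = 51
n=6,j=1: c = 51+7 = 58
n=6,j=2: c = 58+8 = 66
n=7,j=0: c = 66+7 = 73
n=7,j=1: c = 73+8 = 81
n=7,j=2: c = 81+9 = 90

90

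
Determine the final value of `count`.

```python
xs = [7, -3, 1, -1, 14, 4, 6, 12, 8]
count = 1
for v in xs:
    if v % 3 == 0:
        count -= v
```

v=7: not %3==0
v=-3: %3==0, count = 1-(-3) = 4
v=1: not %3==0
v=-1: not %3==0
v=14: not %3==0
v=4: not %3==0
v=6: %3==0, count = 4-6 = -2
v=12: %3==0, count = (-2)-12 = -14
v=8: not %3==0

-14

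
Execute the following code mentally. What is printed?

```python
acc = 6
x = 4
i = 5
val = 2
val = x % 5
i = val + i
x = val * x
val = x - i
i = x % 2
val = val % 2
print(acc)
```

6

val = 4%5 = 4
i = 4+5 = 9
x = 4*4 = 16
val = 16-9 = 7
i = 16%2 = 0
val = 7%2 = 1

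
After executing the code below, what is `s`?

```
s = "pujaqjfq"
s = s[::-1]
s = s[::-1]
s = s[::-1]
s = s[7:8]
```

'p'

reverse → 'qfjqajup'
reverse → 'pujaqjfq'
reverse → 'qfjqajup'
slice [7:8] → 'p'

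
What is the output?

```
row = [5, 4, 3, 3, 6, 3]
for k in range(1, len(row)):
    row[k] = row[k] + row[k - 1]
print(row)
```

k=1: row[1] = 4+5 = 9 → [5, 9, 3, 3, 6, 3]
k=2: row[2] = 3+9 = 12 → [5, 9, 12, 3, 6, 3]
k=3: row[3] = 3+12 = 15 → [5, 9, 12, 15, 6, 3]
k=4: row[4] = 6+15 = 21 → [5, 9, 12, 15, 21, 3]
k=5: row[5] = 3+21 = 24 → [5, 9, 12, 15, 21, 24]

[5, 9, 12, 15, 21, 24]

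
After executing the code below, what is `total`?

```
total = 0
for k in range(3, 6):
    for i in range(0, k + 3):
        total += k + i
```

150

k=3,i=0: total = 0+3 = 3
k=3,i=1: total = 3+4 = 7
k=3,i=2: total = 7+5 = 12
k=3,i=3: total = 12+6 = 18
k=3,i=4: total = 18+7 = 25
k=3,i=5: total = 25+8 = 33
k=4,i=0: total = 33+4 = 37
k=4,i=1: total = 37+5 = 42
k=4,i=2: total = 42+6 = 48
k=4,i=3: total = 48+7 = 55
k=4,i=4: total = 55+8 = 63
k=4,i=5: total = 63+9 = 72
k=4,i=6: total = 72+10 = 82
k=5,i=0: total = 82+5 = 87
k=5,i=1: total = 87+6 = 93
k=5,i=2: total = 93+7 = 100
k=5,i=3: total = 100+8 = 108
k=5,i=4: total = 108+9 = 117
k=5,i=5: total = 117+10 = 127
k=5,i=6: total = 127+11 = 138
k=5,i=7: total = 138+12 = 150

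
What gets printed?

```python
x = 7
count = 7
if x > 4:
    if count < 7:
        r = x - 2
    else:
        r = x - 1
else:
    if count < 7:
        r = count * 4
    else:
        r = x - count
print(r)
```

x=7, count=7
x > 4 is True; count < 7 is False
→ r = x - 1 = 6

6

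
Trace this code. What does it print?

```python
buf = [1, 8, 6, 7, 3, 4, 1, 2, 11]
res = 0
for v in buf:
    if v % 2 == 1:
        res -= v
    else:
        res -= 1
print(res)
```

v=1: odd, res = 0-1 = -1
v=8: not odd, res = (-1)-1 = -2
v=6: not odd, res = (-2)-1 = -3
v=7: odd, res = (-3)-7 = -10
v=3: odd, res = (-10)-3 = -13
v=4: not odd, res = (-13)-1 = -14
v=1: odd, res = (-14)-1 = -15
v=2: not odd, res = (-15)-1 = -16
v=11: odd, res = (-16)-11 = -27

-27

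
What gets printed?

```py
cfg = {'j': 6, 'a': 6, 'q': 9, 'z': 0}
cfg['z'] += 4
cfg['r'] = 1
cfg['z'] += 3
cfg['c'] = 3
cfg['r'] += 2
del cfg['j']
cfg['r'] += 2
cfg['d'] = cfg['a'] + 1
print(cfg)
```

{'a': 6, 'q': 9, 'z': 7, 'r': 5, 'c': 3, 'd': 7}

cfg['z'] = 0+4 = 4 → {'j': 6, 'a': 6, 'q': 9, 'z': 4}
cfg['r'] = 1 → {'j': 6, 'a': 6, 'q': 9, 'z': 4, 'r': 1}
cfg['z'] = 4+3 = 7 → {'j': 6, 'a': 6, 'q': 9, 'z': 7, 'r': 1}
cfg['c'] = 3 → {'j': 6, 'a': 6, 'q': 9, 'z': 7, 'r': 1, 'c': 3}
cfg['r'] = 1+2 = 3 → {'j': 6, 'a': 6, 'q': 9, 'z': 7, 'r': 3, 'c': 3}
del 'j' → {'a': 6, 'q': 9, 'z': 7, 'r': 3, 'c': 3}
cfg['r'] = 3+2 = 5 → {'a': 6, 'q': 9, 'z': 7, 'r': 5, 'c': 3}
cfg['d'] = cfg['a']+1 = 7 → {'a': 6, 'q': 9, 'z': 7, 'r': 5, 'c': 3, 'd': 7}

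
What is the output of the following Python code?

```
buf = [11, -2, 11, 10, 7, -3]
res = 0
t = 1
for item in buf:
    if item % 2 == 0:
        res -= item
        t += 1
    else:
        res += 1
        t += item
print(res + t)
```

item=11: not even, res = 0+1 = 1; t=12
item=-2: even, res = 1-(-2) = 3; t=13
item=11: not even, res = 3+1 = 4; t=24
item=10: even, res = 4-10 = -6; t=25
item=7: not even, res = (-6)+1 = -5; t=32
item=-3: not even, res = (-5)+1 = -4; t=29
res+t = (-4)+29 = 25

25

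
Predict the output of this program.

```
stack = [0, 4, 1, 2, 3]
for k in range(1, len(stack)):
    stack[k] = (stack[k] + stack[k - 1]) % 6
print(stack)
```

k=1: stack[1] = (4+0)%6 = 4 → [0, 4, 1, 2, 3]
k=2: stack[2] = (1+4)%6 = 5 → [0, 4, 5, 2, 3]
k=3: stack[3] = (2+5)%6 = 1 → [0, 4, 5, 1, 3]
k=4: stack[4] = (3+1)%6 = 4 → [0, 4, 5, 1, 4]

[0, 4, 5, 1, 4]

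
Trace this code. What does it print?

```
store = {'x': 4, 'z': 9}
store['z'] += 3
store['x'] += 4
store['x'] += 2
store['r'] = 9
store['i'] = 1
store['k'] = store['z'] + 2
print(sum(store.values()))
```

46

store['z'] = 9+3 = 12 → {'x': 4, 'z': 12}
store['x'] = 4+4 = 8 → {'x': 8, 'z': 12}
store['x'] = 8+2 = 10 → {'x': 10, 'z': 12}
store['r'] = 9 → {'x': 10, 'z': 12, 'r': 9}
store['i'] = 1 → {'x': 10, 'z': 12, 'r': 9, 'i': 1}
store['k'] = store['z']+2 = 14 → {'x': 10, 'z': 12, 'r': 9, 'i': 1, 'k': 14}
sum of values = 46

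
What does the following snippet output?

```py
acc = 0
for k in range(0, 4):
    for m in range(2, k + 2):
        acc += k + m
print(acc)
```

k=1,m=2: acc = 0+3 = 3
k=2,m=2: acc = 3+4 = 7
k=2,m=3: acc = 7+5 = 12
k=3,m=2: acc = 12+5 = 17
k=3,m=3: acc = 17+6 = 23
k=3,m=4: acc = 23+7 = 30

30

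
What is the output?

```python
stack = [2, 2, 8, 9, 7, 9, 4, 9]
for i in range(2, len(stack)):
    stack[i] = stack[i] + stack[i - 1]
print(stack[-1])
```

48

i=2: stack[2] = 8+2 = 10 → [2, 2, 10, 9, 7, 9, 4, 9]
i=3: stack[3] = 9+10 = 19 → [2, 2, 10, 19, 7, 9, 4, 9]
i=4: stack[4] = 7+19 = 26 → [2, 2, 10, 19, 26, 9, 4, 9]
i=5: stack[5] = 9+26 = 35 → [2, 2, 10, 19, 26, 35, 4, 9]
i=6: stack[6] = 4+35 = 39 → [2, 2, 10, 19, 26, 35, 39, 9]
i=7: stack[7] = 9+39 = 48 → [2, 2, 10, 19, 26, 35, 39, 48]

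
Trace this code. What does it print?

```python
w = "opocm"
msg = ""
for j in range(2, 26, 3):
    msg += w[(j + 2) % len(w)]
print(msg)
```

moocpmoo

j=2: add w[4]='m' → 'm'
j=5: add w[2]='o' → 'mo'
j=8: add w[0]='o' → 'moo'
j=11: add w[3]='c' → 'mooc'
j=14: add w[1]='p' → 'moocp'
j=17: add w[4]='m' → 'moocpm'
j=20: add w[2]='o' → 'moocpmo'
j=23: add w[0]='o' → 'moocpmoo'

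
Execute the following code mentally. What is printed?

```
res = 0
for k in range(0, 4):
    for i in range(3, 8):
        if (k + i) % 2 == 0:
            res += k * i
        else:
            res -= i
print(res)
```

30

k=0,i=3: odd sum, res = 0-3 = -3
k=0,i=4: even sum, res = (-3)+0 = -3
k=0,i=5: odd sum, res = (-3)-5 = -8
k=0,i=6: even sum, res = (-8)+0 = -8
k=0,i=7: odd sum, res = (-8)-7 = -15
k=1,i=3: even sum, res = (-15)+3 = -12
k=1,i=4: odd sum, res = (-12)-4 = -16
k=1,i=5: even sum, res = (-16)+5 = -11
k=1,i=6: odd sum, res = (-11)-6 = -17
k=1,i=7: even sum, res = (-17)+7 = -10
k=2,i=3: odd sum, res = (-10)-3 = -13
k=2,i=4: even sum, res = (-13)+8 = -5
k=2,i=5: odd sum, res = (-5)-5 = -10
k=2,i=6: even sum, res = (-10)+12 = 2
k=2,i=7: odd sum, res = 2-7 = -5
k=3,i=3: even sum, res = (-5)+9 = 4
k=3,i=4: odd sum, res = 4-4 = 0
k=3,i=5: even sum, res = 0+15 = 15
k=3,i=6: odd sum, res = 15-6 = 9
k=3,i=7: even sum, res = 9+21 = 30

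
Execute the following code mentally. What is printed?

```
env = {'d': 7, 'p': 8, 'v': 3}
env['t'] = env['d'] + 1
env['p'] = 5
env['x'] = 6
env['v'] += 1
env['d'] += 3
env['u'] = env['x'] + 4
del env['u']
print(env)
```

{'d': 10, 'p': 5, 'v': 4, 't': 8, 'x': 6}

env['t'] = env['d']+1 = 8 → {'d': 7, 'p': 8, 'v': 3, 't': 8}
env['p'] = 5 → {'d': 7, 'p': 5, 'v': 3, 't': 8}
env['x'] = 6 → {'d': 7, 'p': 5, 'v': 3, 't': 8, 'x': 6}
env['v'] = 3+1 = 4 → {'d': 7, 'p': 5, 'v': 4, 't': 8, 'x': 6}
env['d'] = 7+3 = 10 → {'d': 10, 'p': 5, 'v': 4, 't': 8, 'x': 6}
env['u'] = env['x']+4 = 10 → {'d': 10, 'p': 5, 'v': 4, 't': 8, 'x': 6, 'u': 10}
del 'u' → {'d': 10, 'p': 5, 'v': 4, 't': 8, 'x': 6}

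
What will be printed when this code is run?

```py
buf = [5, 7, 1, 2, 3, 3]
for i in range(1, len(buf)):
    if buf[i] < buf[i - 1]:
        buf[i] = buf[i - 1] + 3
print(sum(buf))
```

70

i=1: 7>=5, unchanged → [5, 7, 1, 2, 3, 3]
i=2: 1<7, buf[2] = 7+3 = 10 → [5, 7, 10, 2, 3, 3]
i=3: 2<10, buf[3] = 10+3 = 13 → [5, 7, 10, 13, 3, 3]
i=4: 3<13, buf[4] = 13+3 = 16 → [5, 7, 10, 13, 16, 3]
i=5: 3<16, buf[5] = 16+3 = 19 → [5, 7, 10, 13, 16, 19]
sum = 70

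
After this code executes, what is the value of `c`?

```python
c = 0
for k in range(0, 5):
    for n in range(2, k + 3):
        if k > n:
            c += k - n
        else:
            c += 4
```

k=0,n=2: not 0>2, c = 0+4 = 4
k=1,n=2: not 1>2, c = 4+4 = 8
k=1,n=3: not 1>3, c = 8+4 = 12
k=2,n=2: not 2>2, c = 12+4 = 16
k=2,n=3: not 2>3, c = 16+4 = 20
k=2,n=4: not 2>4, c = 20+4 = 24
k=3,n=2: 3>2, c = 24+1 = 25
k=3,n=3: not 3>3, c = 25+4 = 29
k=3,n=4: not 3>4, c = 29+4 = 33
k=3,n=5: not 3>5, c = 33+4 = 37
k=4,n=2: 4>2, c = 37+2 = 39
k=4,n=3: 4>3, c = 39+1 = 40
k=4,n=4: not 4>4, c = 40+4 = 44
k=4,n=5: not 4>5, c = 44+4 = 48
k=4,n=6: not 4>6, c = 48+4 = 52

52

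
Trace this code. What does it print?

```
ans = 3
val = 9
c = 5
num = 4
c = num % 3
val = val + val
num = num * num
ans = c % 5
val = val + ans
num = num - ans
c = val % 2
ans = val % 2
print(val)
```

19

c = 4%3 = 1
val = 9+9 = 18
num = 4*4 = 16
ans = 1%5 = 1
val = 18+1 = 19
num = 16-1 = 15
c = 19%2 = 1
ans = 19%2 = 1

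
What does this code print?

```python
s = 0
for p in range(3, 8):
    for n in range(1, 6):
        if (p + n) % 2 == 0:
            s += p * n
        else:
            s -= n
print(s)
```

159

p=3,n=1: even sum, s = 0+3 = 3
p=3,n=2: odd sum, s = 3-2 = 1
p=3,n=3: even sum, s = 1+9 = 10
p=3,n=4: odd sum, s = 10-4 = 6
p=3,n=5: even sum, s = 6+15 = 21
p=4,n=1: odd sum, s = 21-1 = 20
p=4,n=2: even sum, s = 20+8 = 28
p=4,n=3: odd sum, s = 28-3 = 25
p=4,n=4: even sum, s = 25+16 = 41
p=4,n=5: odd sum, s = 41-5 = 36
p=5,n=1: even sum, s = 36+5 = 41
p=5,n=2: odd sum, s = 41-2 = 39
p=5,n=3: even sum, s = 39+15 = 54
p=5,n=4: odd sum, s = 54-4 = 50
p=5,n=5: even sum, s = 50+25 = 75
p=6,n=1: odd sum, s = 75-1 = 74
p=6,n=2: even sum, s = 74+12 = 86
p=6,n=3: odd sum, s = 86-3 = 83
p=6,n=4: even sum, s = 83+24 = 107
p=6,n=5: odd sum, s = 107-5 = 102
p=7,n=1: even sum, s = 102+7 = 109
p=7,n=2: odd sum, s = 109-2 = 107
p=7,n=3: even sum, s = 107+21 = 128
p=7,n=4: odd sum, s = 128-4 = 124
p=7,n=5: even sum, s = 124+35 = 159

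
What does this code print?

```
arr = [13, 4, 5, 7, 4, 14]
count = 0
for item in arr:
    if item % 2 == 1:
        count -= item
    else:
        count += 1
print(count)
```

item=13: odd, count = 0-13 = -13
item=4: not odd, count = (-13)+1 = -12
item=5: odd, count = (-12)-5 = -17
item=7: odd, count = (-17)-7 = -24
item=4: not odd, count = (-24)+1 = -23
item=14: not odd, count = (-23)+1 = -22

-22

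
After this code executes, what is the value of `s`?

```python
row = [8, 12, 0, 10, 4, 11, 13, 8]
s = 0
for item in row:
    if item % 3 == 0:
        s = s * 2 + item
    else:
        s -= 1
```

item=8: not %3==0, s = 0-1 = -1
item=12: %3==0, s = (-1)*2+12 = 10
item=0: %3==0, s = 10*2+0 = 20
item=10: not %3==0, s = 20-1 = 19
item=4: not %3==0, s = 19-1 = 18
item=11: not %3==0, s = 18-1 = 17
item=13: not %3==0, s = 17-1 = 16
item=8: not %3==0, s = 16-1 = 15

15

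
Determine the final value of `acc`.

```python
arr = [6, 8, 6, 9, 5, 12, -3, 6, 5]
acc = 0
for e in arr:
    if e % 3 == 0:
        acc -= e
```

e=6: %3==0, acc = 0-6 = -6
e=8: not %3==0
e=6: %3==0, acc = (-6)-6 = -12
e=9: %3==0, acc = (-12)-9 = -21
e=5: not %3==0
e=12: %3==0, acc = (-21)-12 = -33
e=-3: %3==0, acc = (-33)-(-3) = -30
e=6: %3==0, acc = (-30)-6 = -36
e=5: not %3==0

-36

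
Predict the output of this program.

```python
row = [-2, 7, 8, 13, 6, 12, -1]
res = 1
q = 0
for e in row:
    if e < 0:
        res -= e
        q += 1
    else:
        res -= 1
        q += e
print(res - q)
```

-49

e=-2: <0, res = 1-(-2) = 3; q=1
e=7: not <0, res = 3-1 = 2; q=8
e=8: not <0, res = 2-1 = 1; q=16
e=13: not <0, res = 1-1 = 0; q=29
e=6: not <0, res = 0-1 = -1; q=35
e=12: not <0, res = (-1)-1 = -2; q=47
e=-1: <0, res = (-2)-(-1) = -1; q=48
res-q = (-1)-48 = -49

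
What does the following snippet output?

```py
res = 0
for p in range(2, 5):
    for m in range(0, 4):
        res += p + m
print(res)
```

p=2,m=0: res = 0+2 = 2
p=2,m=1: res = 2+3 = 5
p=2,m=2: res = 5+4 = 9
p=2,m=3: res = 9+5 = 14
p=3,m=0: res = 14+3 = 17
p=3,m=1: res = 17+4 = 21
p=3,m=2: res = 21+5 = 26
p=3,m=3: res = 26+6 = 32
p=4,m=0: res = 32+4 = 36
p=4,m=1: res = 36+5 = 41
p=4,m=2: res = 41+6 = 47
p=4,m=3: res = 47+7 = 54

54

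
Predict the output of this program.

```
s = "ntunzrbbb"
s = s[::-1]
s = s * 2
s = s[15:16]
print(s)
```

reverse → 'bbbrznutn'
repeat ×2 → 'bbbrznutnbbbrznutn'
slice [15:16] → 'u'

u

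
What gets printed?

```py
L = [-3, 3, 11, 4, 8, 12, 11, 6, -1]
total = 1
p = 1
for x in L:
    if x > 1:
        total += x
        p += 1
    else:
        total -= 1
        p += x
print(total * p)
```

216

x=-3: not >1, total = 1-1 = 0; p=-2
x=3: >1, total = 0+3 = 3; p=-1
x=11: >1, total = 3+11 = 14; p=0
x=4: >1, total = 14+4 = 18; p=1
x=8: >1, total = 18+8 = 26; p=2
x=12: >1, total = 26+12 = 38; p=3
x=11: >1, total = 38+11 = 49; p=4
x=6: >1, total = 49+6 = 55; p=5
x=-1: not >1, total = 55-1 = 54; p=4
total*p = 54*4 = 216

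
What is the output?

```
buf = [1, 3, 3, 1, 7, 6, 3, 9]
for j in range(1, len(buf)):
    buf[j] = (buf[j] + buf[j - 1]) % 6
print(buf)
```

j=1: buf[1] = (3+1)%6 = 4 → [1, 4, 3, 1, 7, 6, 3, 9]
j=2: buf[2] = (3+4)%6 = 1 → [1, 4, 1, 1, 7, 6, 3, 9]
j=3: buf[3] = (1+1)%6 = 2 → [1, 4, 1, 2, 7, 6, 3, 9]
j=4: buf[4] = (7+2)%6 = 3 → [1, 4, 1, 2, 3, 6, 3, 9]
j=5: buf[5] = (6+3)%6 = 3 → [1, 4, 1, 2, 3, 3, 3, 9]
j=6: buf[6] = (3+3)%6 = 0 → [1, 4, 1, 2, 3, 3, 0, 9]
j=7: buf[7] = (9+0)%6 = 3 → [1, 4, 1, 2, 3, 3, 0, 3]

[1, 4, 1, 2, 3, 3, 0, 3]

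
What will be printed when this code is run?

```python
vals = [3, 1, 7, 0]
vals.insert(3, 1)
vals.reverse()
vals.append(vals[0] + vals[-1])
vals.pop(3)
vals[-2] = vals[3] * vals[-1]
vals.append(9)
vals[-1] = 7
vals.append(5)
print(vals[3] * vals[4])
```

27

insert 1 at 3 → [3, 1, 7, 1, 0]
reverse → [0, 1, 7, 1, 3]
append vals[0]+vals[-1] = 0+3 = 3 → [0, 1, 7, 1, 3, 3]
pop(3) removes 1 → [0, 1, 7, 3, 3]
vals[-2] = vals[3]*vals[-1] = 3*3 = 9 → [0, 1, 7, 9, 3]
append 9 → [0, 1, 7, 9, 3, 9]
vals[-1] = 7 → [0, 1, 7, 9, 3, 7]
append 5 → [0, 1, 7, 9, 3, 7, 5]
vals[3]*vals[4] = 9*3 = 27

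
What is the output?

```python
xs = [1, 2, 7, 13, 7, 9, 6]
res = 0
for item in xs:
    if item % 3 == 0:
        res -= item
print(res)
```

-15

item=1: not %3==0
item=2: not %3==0
item=7: not %3==0
item=13: not %3==0
item=7: not %3==0
item=9: %3==0, res = 0-9 = -9
item=6: %3==0, res = (-9)-6 = -15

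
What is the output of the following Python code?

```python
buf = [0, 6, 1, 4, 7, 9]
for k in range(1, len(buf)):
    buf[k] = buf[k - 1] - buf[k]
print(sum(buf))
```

k=1: buf[1] = 0-6 = -6 → [0, -6, 1, 4, 7, 9]
k=2: buf[2] = (-6)-1 = -7 → [0, -6, -7, 4, 7, 9]
k=3: buf[3] = (-7)-4 = -11 → [0, -6, -7, -11, 7, 9]
k=4: buf[4] = (-11)-7 = -18 → [0, -6, -7, -11, -18, 9]
k=5: buf[5] = (-18)-9 = -27 → [0, -6, -7, -11, -18, -27]
sum = -69

-69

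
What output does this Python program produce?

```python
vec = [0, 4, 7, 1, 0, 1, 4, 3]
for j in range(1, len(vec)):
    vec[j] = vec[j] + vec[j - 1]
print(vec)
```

j=1: vec[1] = 4+0 = 4 → [0, 4, 7, 1, 0, 1, 4, 3]
j=2: vec[2] = 7+4 = 11 → [0, 4, 11, 1, 0, 1, 4, 3]
j=3: vec[3] = 1+11 = 12 → [0, 4, 11, 12, 0, 1, 4, 3]
j=4: vec[4] = 0+12 = 12 → [0, 4, 11, 12, 12, 1, 4, 3]
j=5: vec[5] = 1+12 = 13 → [0, 4, 11, 12, 12, 13, 4, 3]
j=6: vec[6] = 4+13 = 17 → [0, 4, 11, 12, 12, 13, 17, 3]
j=7: vec[7] = 3+17 = 20 → [0, 4, 11, 12, 12, 13, 17, 20]

[0, 4, 11, 12, 12, 13, 17, 20]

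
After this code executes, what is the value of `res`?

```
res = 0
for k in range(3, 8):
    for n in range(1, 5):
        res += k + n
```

150

k=3,n=1: res = 0+4 = 4
k=3,n=2: res = 4+5 = 9
k=3,n=3: res = 9+6 = 15
k=3,n=4: res = 15+7 = 22
k=4,n=1: res = 22+5 = 27
k=4,n=2: res = 27+6 = 33
k=4,n=3: res = 33+7 = 40
k=4,n=4: res = 40+8 = 48
k=5,n=1: res = 48+6 = 54
k=5,n=2: res = 54+7 = 61
k=5,n=3: res = 61+8 = 69
k=5,n=4: res = 69+9 = 78
k=6,n=1: res = 78+7 = 85
k=6,n=2: res = 85+8 = 93
k=6,n=3: res = 93+9 = 102
k=6,n=4: res = 102+10 = 112
k=7,n=1: res = 112+8 = 120
k=7,n=2: res = 120+9 = 129
k=7,n=3: res = 129+10 = 139
k=7,n=4: res = 139+11 = 150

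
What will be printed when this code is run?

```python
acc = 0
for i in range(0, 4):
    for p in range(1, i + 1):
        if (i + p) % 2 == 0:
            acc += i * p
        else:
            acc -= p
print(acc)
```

i=1,p=1: even sum, acc = 0+1 = 1
i=2,p=1: odd sum, acc = 1-1 = 0
i=2,p=2: even sum, acc = 0+4 = 4
i=3,p=1: even sum, acc = 4+3 = 7
i=3,p=2: odd sum, acc = 7-2 = 5
i=3,p=3: even sum, acc = 5+9 = 14

14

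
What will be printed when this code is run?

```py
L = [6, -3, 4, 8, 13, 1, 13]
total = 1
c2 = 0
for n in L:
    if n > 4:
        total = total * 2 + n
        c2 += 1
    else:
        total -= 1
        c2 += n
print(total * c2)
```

n=6: >4, total = 1*2+6 = 8; c2=1
n=-3: not >4, total = 8-1 = 7; c2=-2
n=4: not >4, total = 7-1 = 6; c2=2
n=8: >4, total = 6*2+8 = 20; c2=3
n=13: >4, total = 20*2+13 = 53; c2=4
n=1: not >4, total = 53-1 = 52; c2=5
n=13: >4, total = 52*2+13 = 117; c2=6
total*c2 = 117*6 = 702

702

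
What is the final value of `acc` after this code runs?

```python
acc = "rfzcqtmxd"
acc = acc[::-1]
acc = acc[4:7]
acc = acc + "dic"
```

'qczdic'

reverse → 'dxmtqczfr'
slice [4:7] → 'qcz'
+ 'dic' → 'qczdic'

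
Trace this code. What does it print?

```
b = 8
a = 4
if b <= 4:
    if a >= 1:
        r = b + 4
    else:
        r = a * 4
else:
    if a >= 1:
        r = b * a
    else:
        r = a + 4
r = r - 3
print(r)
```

29

b=8, a=4
b <= 4 is False; a >= 1 is True
→ r = b * a = 32
r = 32-3 = 29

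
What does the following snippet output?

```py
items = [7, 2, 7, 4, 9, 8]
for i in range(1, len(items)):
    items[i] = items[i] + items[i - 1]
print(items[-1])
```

37

i=1: items[1] = 2+7 = 9 → [7, 9, 7, 4, 9, 8]
i=2: items[2] = 7+9 = 16 → [7, 9, 16, 4, 9, 8]
i=3: items[3] = 4+16 = 20 → [7, 9, 16, 20, 9, 8]
i=4: items[4] = 9+20 = 29 → [7, 9, 16, 20, 29, 8]
i=5: items[5] = 8+29 = 37 → [7, 9, 16, 20, 29, 37]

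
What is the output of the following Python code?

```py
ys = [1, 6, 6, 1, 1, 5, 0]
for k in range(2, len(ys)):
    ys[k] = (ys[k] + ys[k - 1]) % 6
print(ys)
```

[1, 6, 0, 1, 2, 1, 1]

k=2: ys[2] = (6+6)%6 = 0 → [1, 6, 0, 1, 1, 5, 0]
k=3: ys[3] = (1+0)%6 = 1 → [1, 6, 0, 1, 1, 5, 0]
k=4: ys[4] = (1+1)%6 = 2 → [1, 6, 0, 1, 2, 5, 0]
k=5: ys[5] = (5+2)%6 = 1 → [1, 6, 0, 1, 2, 1, 0]
k=6: ys[6] = (0+1)%6 = 1 → [1, 6, 0, 1, 2, 1, 1]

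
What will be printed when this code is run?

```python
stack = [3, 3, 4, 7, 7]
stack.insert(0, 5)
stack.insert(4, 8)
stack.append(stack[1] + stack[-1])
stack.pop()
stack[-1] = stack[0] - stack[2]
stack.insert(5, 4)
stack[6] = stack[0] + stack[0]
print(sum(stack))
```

39

insert 5 at 0 → [5, 3, 3, 4, 7, 7]
insert 8 at 4 → [5, 3, 3, 4, 8, 7, 7]
append stack[1]+stack[-1] = 3+7 = 10 → [5, 3, 3, 4, 8, 7, 7, 10]
pop() removes 10 → [5, 3, 3, 4, 8, 7, 7]
stack[-1] = stack[0]-stack[2] = 5-3 = 2 → [5, 3, 3, 4, 8, 7, 2]
insert 4 at 5 → [5, 3, 3, 4, 8, 4, 7, 2]
stack[6] = stack[0]+stack[0] = 5+5 = 10 → [5, 3, 3, 4, 8, 4, 10, 2]
sum = 39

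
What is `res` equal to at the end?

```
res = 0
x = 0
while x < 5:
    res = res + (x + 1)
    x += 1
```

x=0: res = 0+1 = 1
x=1: res = 1+2 = 3
x=2: res = 3+3 = 6
x=3: res = 6+4 = 10
x=4: res = 10+5 = 15

15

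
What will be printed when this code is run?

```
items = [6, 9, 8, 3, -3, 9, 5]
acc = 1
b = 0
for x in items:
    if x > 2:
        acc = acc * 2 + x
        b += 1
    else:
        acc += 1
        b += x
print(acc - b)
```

x=6: >2, acc = 1*2+6 = 8; b=1
x=9: >2, acc = 8*2+9 = 25; b=2
x=8: >2, acc = 25*2+8 = 58; b=3
x=3: >2, acc = 58*2+3 = 119; b=4
x=-3: not >2, acc = 119+1 = 120; b=1
x=9: >2, acc = 120*2+9 = 249; b=2
x=5: >2, acc = 249*2+5 = 503; b=3
acc-b = 503-3 = 500

500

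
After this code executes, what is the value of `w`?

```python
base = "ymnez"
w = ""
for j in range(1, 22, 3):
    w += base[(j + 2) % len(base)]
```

'emznyem'

j=1: add base[3]='e' → 'e'
j=4: add base[1]='m' → 'em'
j=7: add base[4]='z' → 'emz'
j=10: add base[2]='n' → 'emzn'
j=13: add base[0]='y' → 'emzny'
j=16: add base[3]='e' → 'emznye'
j=19: add base[1]='m' → 'emznyem'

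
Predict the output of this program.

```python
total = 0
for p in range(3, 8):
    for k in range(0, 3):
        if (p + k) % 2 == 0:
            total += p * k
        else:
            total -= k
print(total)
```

p=3,k=0: odd sum, total = 0-0 = 0
p=3,k=1: even sum, total = 0+3 = 3
p=3,k=2: odd sum, total = 3-2 = 1
p=4,k=0: even sum, total = 1+0 = 1
p=4,k=1: odd sum, total = 1-1 = 0
p=4,k=2: even sum, total = 0+8 = 8
p=5,k=0: odd sum, total = 8-0 = 8
p=5,k=1: even sum, total = 8+5 = 13
p=5,k=2: odd sum, total = 13-2 = 11
p=6,k=0: even sum, total = 11+0 = 11
p=6,k=1: odd sum, total = 11-1 = 10
p=6,k=2: even sum, total = 10+12 = 22
p=7,k=0: odd sum, total = 22-0 = 22
p=7,k=1: even sum, total = 22+7 = 29
p=7,k=2: odd sum, total = 29-2 = 27

27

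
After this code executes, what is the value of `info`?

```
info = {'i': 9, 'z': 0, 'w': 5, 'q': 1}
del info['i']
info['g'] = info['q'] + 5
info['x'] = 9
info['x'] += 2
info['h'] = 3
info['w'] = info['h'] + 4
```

{'z': 0, 'w': 7, 'q': 1, 'g': 6, 'x': 11, 'h': 3}

del 'i' → {'z': 0, 'w': 5, 'q': 1}
info['g'] = info['q']+5 = 6 → {'z': 0, 'w': 5, 'q': 1, 'g': 6}
info['x'] = 9 → {'z': 0, 'w': 5, 'q': 1, 'g': 6, 'x': 9}
info['x'] = 9+2 = 11 → {'z': 0, 'w': 5, 'q': 1, 'g': 6, 'x': 11}
info['h'] = 3 → {'z': 0, 'w': 5, 'q': 1, 'g': 6, 'x': 11, 'h': 3}
info['w'] = info['h']+4 = 7 → {'z': 0, 'w': 7, 'q': 1, 'g': 6, 'x': 11, 'h': 3}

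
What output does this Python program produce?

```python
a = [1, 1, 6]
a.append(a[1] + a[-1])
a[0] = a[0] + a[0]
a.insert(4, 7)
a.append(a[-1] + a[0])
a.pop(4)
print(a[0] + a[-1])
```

append a[1]+a[-1] = 1+6 = 7 → [1, 1, 6, 7]
a[0] = a[0]+a[0] = 1+1 = 2 → [2, 1, 6, 7]
insert 7 at 4 → [2, 1, 6, 7, 7]
append a[-1]+a[0] = 7+2 = 9 → [2, 1, 6, 7, 7, 9]
pop(4) removes 7 → [2, 1, 6, 7, 9]
a[0]+a[-1] = 2+9 = 11

11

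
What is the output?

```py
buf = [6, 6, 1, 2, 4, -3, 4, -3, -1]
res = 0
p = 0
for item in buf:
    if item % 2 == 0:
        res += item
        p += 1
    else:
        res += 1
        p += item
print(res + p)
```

item=6: even, res = 0+6 = 6; p=1
item=6: even, res = 6+6 = 12; p=2
item=1: not even, res = 12+1 = 13; p=3
item=2: even, res = 13+2 = 15; p=4
item=4: even, res = 15+4 = 19; p=5
item=-3: not even, res = 19+1 = 20; p=2
item=4: even, res = 20+4 = 24; p=3
item=-3: not even, res = 24+1 = 25; p=0
item=-1: not even, res = 25+1 = 26; p=-1
res+p = 26+(-1) = 25

25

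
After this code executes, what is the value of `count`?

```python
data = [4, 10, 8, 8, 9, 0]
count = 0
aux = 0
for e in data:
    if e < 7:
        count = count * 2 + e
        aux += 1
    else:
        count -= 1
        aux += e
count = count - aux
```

-37

e=4: <7, count = 0*2+4 = 4; aux=1
e=10: not <7, count = 4-1 = 3; aux=11
e=8: not <7, count = 3-1 = 2; aux=19
e=8: not <7, count = 2-1 = 1; aux=27
e=9: not <7, count = 1-1 = 0; aux=36
e=0: <7, count = 0*2+0 = 0; aux=37
count-aux = 0-37 = -37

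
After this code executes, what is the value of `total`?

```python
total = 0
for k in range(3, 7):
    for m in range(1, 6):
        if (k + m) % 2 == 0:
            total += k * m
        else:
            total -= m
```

102

k=3,m=1: even sum, total = 0+3 = 3
k=3,m=2: odd sum, total = 3-2 = 1
k=3,m=3: even sum, total = 1+9 = 10
k=3,m=4: odd sum, total = 10-4 = 6
k=3,m=5: even sum, total = 6+15 = 21
k=4,m=1: odd sum, total = 21-1 = 20
k=4,m=2: even sum, total = 20+8 = 28
k=4,m=3: odd sum, total = 28-3 = 25
k=4,m=4: even sum, total = 25+16 = 41
k=4,m=5: odd sum, total = 41-5 = 36
k=5,m=1: even sum, total = 36+5 = 41
k=5,m=2: odd sum, total = 41-2 = 39
k=5,m=3: even sum, total = 39+15 = 54
k=5,m=4: odd sum, total = 54-4 = 50
k=5,m=5: even sum, total = 50+25 = 75
k=6,m=1: odd sum, total = 75-1 = 74
k=6,m=2: even sum, total = 74+12 = 86
k=6,m=3: odd sum, total = 86-3 = 83
k=6,m=4: even sum, total = 83+24 = 107
k=6,m=5: odd sum, total = 107-5 = 102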